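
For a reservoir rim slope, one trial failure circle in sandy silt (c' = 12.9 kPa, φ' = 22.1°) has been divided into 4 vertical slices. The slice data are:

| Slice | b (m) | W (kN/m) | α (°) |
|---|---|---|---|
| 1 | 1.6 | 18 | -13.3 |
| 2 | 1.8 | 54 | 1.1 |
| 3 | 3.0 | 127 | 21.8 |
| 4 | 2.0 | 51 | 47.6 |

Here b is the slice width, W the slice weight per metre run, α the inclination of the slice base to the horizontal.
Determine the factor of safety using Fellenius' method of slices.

Ordinary method of slices: FS = Σ[c'·Δl_i + (W_i cosα_i)·tanφ'] / Σ W_i sinα_i, with Δl_i = b_i / cosα_i.
Slice 1: Δl = 1.6/cos(-13.3°) = 1.644 m; N'_1 = 18·cos(-13.3°) = 17.5; c'Δl = 21.21; W sinα = -4.1
Slice 2: Δl = 1.8/cos1.1° = 1.800 m; N'_2 = 54·cos1.1° = 54.0; c'Δl = 23.22; W sinα = 1.0
Slice 3: Δl = 3.0/cos21.8° = 3.231 m; N'_3 = 127·cos21.8° = 117.9; c'Δl = 41.68; W sinα = 47.2
Slice 4: Δl = 2.0/cos47.6° = 2.966 m; N'_4 = 51·cos47.6° = 34.4; c'Δl = 38.26; W sinα = 37.7
Σc'Δl = 124.4 kN/m; ΣN' = 223.8 kN/m; ΣW sinα = 81.7 kN/m
Resisting = 124.4 + 223.8·tan22.1° = 124.4 + 90.9 = 215.3 kN/m
FS = 215.3 / 81.7 = 2.634

FS = 2.63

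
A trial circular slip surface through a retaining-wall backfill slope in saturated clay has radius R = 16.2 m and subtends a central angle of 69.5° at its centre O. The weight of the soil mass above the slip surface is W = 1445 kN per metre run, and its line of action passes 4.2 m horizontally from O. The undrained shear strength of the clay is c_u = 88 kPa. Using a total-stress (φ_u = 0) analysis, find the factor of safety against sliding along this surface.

Taking moments about the centre O, the resisting moment is provided by the undrained shear strength acting along the arc:
Arc length L_a = R·θ = 16.2·(69.5°·π/180) = 16.2·1.2130 = 19.65 m
M_R = c_u·L_a·R = 88·19.65·16.2 = 28014.0 kN·m/m
M_D = W·d = 1445·4.2 = 6069.0 kN·m/m
FS = M_R / M_D = 28014.0 / 6069.0 = 4.616

FS = 4.62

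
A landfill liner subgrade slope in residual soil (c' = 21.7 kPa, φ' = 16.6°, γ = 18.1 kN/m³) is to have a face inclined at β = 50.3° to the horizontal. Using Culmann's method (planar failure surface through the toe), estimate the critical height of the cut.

H_c = 21.04 m

Culmann's analysis gives the critical failure plane at α_cr = (β + φ')/2 = (50.3 + 16.6)/2 = 33.5°, and the critical height
H_c = (4c'/γ) · sinβ cosφ' / [1 − cos(β − φ')]
    = (4·21.7/18.1) · sin50.3°·cos16.6° / [1 − cos(33.7°)]
    = 4.796 · 0.7694·0.9583 / [1 − 0.8320]
    = 4.796 · 0.7373 / 0.1680
    = 21.04 m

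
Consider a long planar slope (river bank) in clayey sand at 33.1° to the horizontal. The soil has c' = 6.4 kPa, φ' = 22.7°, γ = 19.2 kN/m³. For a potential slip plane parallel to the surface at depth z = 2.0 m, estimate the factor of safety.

FS = 1.01

For an infinite slope with a slip plane parallel to the surface (no pore pressure): FS = [c' + γz cos²β tanφ'] / [γz sinβ cosβ].
γz = 19.2·2.0 = 38.40 kN/m²
Numerator = 6.4 + 38.40·cos²33.1°·tan22.7° = 6.4 + 38.40·0.7018·0.4183 = 17.673 kPa
Denominator = 38.40·sin33.1°·cos33.1° = 38.40·0.5461·0.8377 = 17.567 kPa
FS = 17.673 / 17.567 = 1.006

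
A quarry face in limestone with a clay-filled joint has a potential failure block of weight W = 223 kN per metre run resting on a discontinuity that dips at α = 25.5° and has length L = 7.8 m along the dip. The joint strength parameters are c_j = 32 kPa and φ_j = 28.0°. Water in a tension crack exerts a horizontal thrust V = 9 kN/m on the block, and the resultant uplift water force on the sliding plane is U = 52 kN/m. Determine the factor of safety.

Resolving the block weight along and normal to the plane and applying the Mohr–Coulomb strength on the joint:
N' = W cosα − U − V sinα = 223·cos25.5° − 52 − 9·sin25.5° = 145.4 kN/m
Driving force T = W sinα + V cosα = 223·sin25.5° + 9·cos25.5° = 104.1 kN/m
Resisting force R = c_j·L + N'·tanφ_j = 32·7.8 + 145.4·tan28.0° = 249.6 + 77.3 = 326.9 kN/m
FS = R / T = 326.9 / 104.1 = 3.140

FS = 3.14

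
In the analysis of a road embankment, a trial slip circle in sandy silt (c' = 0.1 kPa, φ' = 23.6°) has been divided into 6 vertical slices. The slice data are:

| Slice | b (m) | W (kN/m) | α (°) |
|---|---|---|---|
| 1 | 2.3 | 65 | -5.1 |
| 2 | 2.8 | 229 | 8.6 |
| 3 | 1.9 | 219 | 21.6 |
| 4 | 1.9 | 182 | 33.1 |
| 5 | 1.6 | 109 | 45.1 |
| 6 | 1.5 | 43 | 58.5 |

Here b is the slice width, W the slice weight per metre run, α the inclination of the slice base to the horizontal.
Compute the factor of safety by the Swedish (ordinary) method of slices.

FS = 1.02

Ordinary method of slices: FS = Σ[c'·Δl_i + (W_i cosα_i)·tanφ'] / Σ W_i sinα_i, with Δl_i = b_i / cosα_i.
Slice 1: Δl = 2.3/cos(-5.1°) = 2.309 m; N'_1 = 65·cos(-5.1°) = 64.7; c'Δl = 0.23; W sinα = -5.8
Slice 2: Δl = 2.8/cos8.6° = 2.832 m; N'_2 = 229·cos8.6° = 226.4; c'Δl = 0.28; W sinα = 34.2
Slice 3: Δl = 1.9/cos21.6° = 2.044 m; N'_3 = 219·cos21.6° = 203.6; c'Δl = 0.20; W sinα = 80.6
Slice 4: Δl = 1.9/cos33.1° = 2.268 m; N'_4 = 182·cos33.1° = 152.5; c'Δl = 0.23; W sinα = 99.4
Slice 5: Δl = 1.6/cos45.1° = 2.267 m; N'_5 = 109·cos45.1° = 76.9; c'Δl = 0.23; W sinα = 77.2
Slice 6: Δl = 1.5/cos58.5° = 2.871 m; N'_6 = 43·cos58.5° = 22.5; c'Δl = 0.29; W sinα = 36.7
Σc'Δl = 1.5 kN/m; ΣN' = 746.7 kN/m; ΣW sinα = 322.3 kN/m
Resisting = 1.5 + 746.7·tan23.6° = 1.5 + 326.2 = 327.7 kN/m
FS = 327.7 / 322.3 = 1.017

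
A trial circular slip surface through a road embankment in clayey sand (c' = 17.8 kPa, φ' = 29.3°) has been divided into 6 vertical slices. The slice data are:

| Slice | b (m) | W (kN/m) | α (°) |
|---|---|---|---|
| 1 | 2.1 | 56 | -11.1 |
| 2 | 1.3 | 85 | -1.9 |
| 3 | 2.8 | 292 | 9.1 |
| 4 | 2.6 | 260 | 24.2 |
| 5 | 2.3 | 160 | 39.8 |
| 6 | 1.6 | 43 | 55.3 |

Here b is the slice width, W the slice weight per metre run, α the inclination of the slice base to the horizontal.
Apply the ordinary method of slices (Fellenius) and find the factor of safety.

Ordinary method of slices: FS = Σ[c'·Δl_i + (W_i cosα_i)·tanφ'] / Σ W_i sinα_i, with Δl_i = b_i / cosα_i.
Slice 1: Δl = 2.1/cos(-11.1°) = 2.140 m; N'_1 = 56·cos(-11.1°) = 55.0; c'Δl = 38.09; W sinα = -10.8
Slice 2: Δl = 1.3/cos(-1.9°) = 1.301 m; N'_2 = 85·cos(-1.9°) = 85.0; c'Δl = 23.15; W sinα = -2.8
Slice 3: Δl = 2.8/cos9.1° = 2.836 m; N'_3 = 292·cos9.1° = 288.3; c'Δl = 50.48; W sinα = 46.2
Slice 4: Δl = 2.6/cos24.2° = 2.851 m; N'_4 = 260·cos24.2° = 237.2; c'Δl = 50.74; W sinα = 106.6
Slice 5: Δl = 2.3/cos39.8° = 2.994 m; N'_5 = 160·cos39.8° = 122.9; c'Δl = 53.29; W sinα = 102.4
Slice 6: Δl = 1.6/cos55.3° = 2.811 m; N'_6 = 43·cos55.3° = 24.5; c'Δl = 50.03; W sinα = 35.4
Σc'Δl = 265.8 kN/m; ΣN' = 812.8 kN/m; ΣW sinα = 276.9 kN/m
Resisting = 265.8 + 812.8·tan29.3° = 265.8 + 456.1 = 721.9 kN/m
FS = 721.9 / 276.9 = 2.607

FS = 2.61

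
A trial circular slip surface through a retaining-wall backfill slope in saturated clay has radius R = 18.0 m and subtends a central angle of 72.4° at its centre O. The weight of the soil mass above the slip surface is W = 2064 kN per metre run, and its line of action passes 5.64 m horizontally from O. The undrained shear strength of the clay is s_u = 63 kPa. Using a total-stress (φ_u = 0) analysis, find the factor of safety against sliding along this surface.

FS = 2.22

Taking moments about the centre O, the resisting moment is provided by the undrained shear strength acting along the arc:
Arc length L_a = R·θ = 18.0·(72.4°·π/180) = 18.0·1.2636 = 22.75 m
M_R = s_u·L_a·R = 63·22.75·18.0 = 25793.0 kN·m/m
M_D = W·d = 2064·5.64 = 11641.0 kN·m/m
FS = M_R / M_D = 25793.0 / 11641.0 = 2.216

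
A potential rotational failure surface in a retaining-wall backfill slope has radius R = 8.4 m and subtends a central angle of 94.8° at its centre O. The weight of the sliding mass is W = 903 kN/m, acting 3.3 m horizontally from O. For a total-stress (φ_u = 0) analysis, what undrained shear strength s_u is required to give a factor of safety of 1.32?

s_u = 33.7 kPa

FS = s_u·L_a·R / (W·d), so s_u = FS·W·d / (L_a·R).
Arc length L_a = R·θ = 8.4·(94.8°·π/180) = 8.4·1.6546 = 13.90 m
s_u = 1.32·903·3.3 / (13.90·8.4) = 3933.5 / 116.75 = 33.69 kPa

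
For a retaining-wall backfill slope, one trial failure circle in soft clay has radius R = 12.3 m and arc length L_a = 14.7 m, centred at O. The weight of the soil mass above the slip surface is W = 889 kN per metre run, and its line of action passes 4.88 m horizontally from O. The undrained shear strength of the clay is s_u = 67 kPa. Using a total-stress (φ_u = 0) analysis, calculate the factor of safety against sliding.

FS = 2.79

Taking moments about the centre O, the resisting moment is provided by the undrained shear strength acting along the arc:
M_R = s_u·L_a·R = 67·14.70·12.3 = 12114.3 kN·m/m
M_D = W·d = 889·4.88 = 4338.3 kN·m/m
FS = M_R / M_D = 12114.3 / 4338.3 = 2.792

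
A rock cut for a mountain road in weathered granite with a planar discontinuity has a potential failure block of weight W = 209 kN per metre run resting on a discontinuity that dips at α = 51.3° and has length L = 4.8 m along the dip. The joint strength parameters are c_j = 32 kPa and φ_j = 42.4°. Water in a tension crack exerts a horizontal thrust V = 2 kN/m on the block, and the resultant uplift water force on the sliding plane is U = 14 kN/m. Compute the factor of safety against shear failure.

Resolving the block weight along and normal to the plane and applying the Mohr–Coulomb strength on the joint:
N' = W cosα − U − V sinα = 209·cos51.3° − 14 − 2·sin51.3° = 115.1 kN/m
Driving force T = W sinα + V cosα = 209·sin51.3° + 2·cos51.3° = 164.4 kN/m
Resisting force R = c_j·L + N'·tanφ_j = 32·4.8 + 115.1·tan42.4° = 153.6 + 105.1 = 258.7 kN/m
FS = R / T = 258.7 / 164.4 = 1.574

FS = 1.57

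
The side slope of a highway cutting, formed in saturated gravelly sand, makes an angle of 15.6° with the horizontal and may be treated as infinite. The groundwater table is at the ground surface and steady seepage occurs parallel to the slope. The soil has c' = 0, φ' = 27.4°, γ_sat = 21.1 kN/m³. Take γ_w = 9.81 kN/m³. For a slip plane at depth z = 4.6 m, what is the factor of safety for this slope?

With seepage parallel to the slope and the water table at the surface, the effective normal stress on the slip plane uses the buoyant unit weight γ' = γ_sat − γ_w while the driving shear stress uses γ_sat:
FS = [c' + γ' z cos²β tanφ'] / [γ_sat z sinβ cosβ]
(For c' = 0 this reduces to FS = (γ'/γ_sat)·tanφ'/tanβ.)
γ' = 21.1 − 9.81 = 11.29 kN/m³
Numerator = 0.0 + 11.29·4.6·cos²15.6°·tan27.4° = 0.0 + 11.29·4.6·0.9277·0.5184 = 24.973 kPa
Denominator = 21.1·4.6·sin15.6°·cos15.6° = 21.1·4.6·0.2689·0.9632 = 25.140 kPa
FS = 24.973 / 25.140 = 0.993

FS = 0.99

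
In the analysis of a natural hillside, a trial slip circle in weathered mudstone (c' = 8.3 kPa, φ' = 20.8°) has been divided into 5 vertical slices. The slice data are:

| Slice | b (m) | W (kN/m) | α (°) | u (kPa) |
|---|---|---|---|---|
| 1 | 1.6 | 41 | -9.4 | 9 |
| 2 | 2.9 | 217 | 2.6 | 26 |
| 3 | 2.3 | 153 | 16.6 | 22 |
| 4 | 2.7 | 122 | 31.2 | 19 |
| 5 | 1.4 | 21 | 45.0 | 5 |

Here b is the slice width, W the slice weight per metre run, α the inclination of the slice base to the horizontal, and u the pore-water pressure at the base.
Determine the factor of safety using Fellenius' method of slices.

FS = 1.75

Ordinary method of slices: FS = Σ[c'·Δl_i + (W_i cosα_i − u_i·Δl_i)·tanφ'] / Σ W_i sinα_i, with Δl_i = b_i / cosα_i.
Slice 1: Δl = 1.6/cos(-9.4°) = 1.622 m; N'_1 = 41·cos(-9.4°) − 9·1.622 = 25.9; c'Δl = 13.46; W sinα = -6.7
Slice 2: Δl = 2.9/cos2.6° = 2.903 m; N'_2 = 217·cos2.6° − 26·2.903 = 141.3; c'Δl = 24.09; W sinα = 9.8
Slice 3: Δl = 2.3/cos16.6° = 2.400 m; N'_3 = 153·cos16.6° − 22·2.400 = 93.8; c'Δl = 19.92; W sinα = 43.7
Slice 4: Δl = 2.7/cos31.2° = 3.157 m; N'_4 = 122·cos31.2° − 19·3.157 = 44.4; c'Δl = 26.20; W sinα = 63.2
Slice 5: Δl = 1.4/cos45.0° = 1.980 m; N'_5 = 21·cos45.0° − 5·1.980 = 4.9; c'Δl = 16.43; W sinα = 14.8
Σc'Δl = 100.1 kN/m; ΣN' = 310.3 kN/m; ΣW sinα = 124.9 kN/m
Resisting = 100.1 + 310.3·tan20.8° = 100.1 + 117.9 = 218.0 kN/m
FS = 218.0 / 124.9 = 1.745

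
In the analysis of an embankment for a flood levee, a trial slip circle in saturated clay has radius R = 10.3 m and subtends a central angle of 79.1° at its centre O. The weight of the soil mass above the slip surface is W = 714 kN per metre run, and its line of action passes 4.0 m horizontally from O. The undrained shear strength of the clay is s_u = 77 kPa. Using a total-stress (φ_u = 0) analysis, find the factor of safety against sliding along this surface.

Taking moments about the centre O, the resisting moment is provided by the undrained shear strength acting along the arc:
Arc length L_a = R·θ = 10.3·(79.1°·π/180) = 10.3·1.3806 = 14.22 m
M_R = s_u·L_a·R = 77·14.22·10.3 = 11277.7 kN·m/m
M_D = W·d = 714·4.0 = 2856.0 kN·m/m
FS = M_R / M_D = 11277.7 / 2856.0 = 3.949

FS = 3.95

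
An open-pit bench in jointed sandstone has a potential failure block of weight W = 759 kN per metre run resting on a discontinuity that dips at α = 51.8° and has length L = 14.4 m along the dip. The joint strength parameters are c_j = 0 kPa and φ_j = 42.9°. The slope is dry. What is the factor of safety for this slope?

Resolving the block weight along and normal to the plane and applying the Mohr–Coulomb strength on the joint:
N' = W cosα = 759·cos51.8° = 469.4 kN/m
Driving force T = W sinα = 759·sin51.8° = 596.5 kN/m
Resisting force R = c_j·L + N'·tanφ_j = 0·14.4 + 469.4·tan42.9° = 0.0 + 436.2 = 436.2 kN/m
FS = R / T = 436.2 / 596.5 = 0.731

FS = 0.73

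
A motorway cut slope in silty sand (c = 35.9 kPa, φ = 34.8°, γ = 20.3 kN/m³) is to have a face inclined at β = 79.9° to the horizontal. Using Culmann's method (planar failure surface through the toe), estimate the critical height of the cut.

Culmann's analysis gives the critical failure plane at α_cr = (β + φ)/2 = (79.9 + 34.8)/2 = 57.4°, and the critical height
H_c = (4c/γ) · sinβ cosφ / [1 − cos(β − φ)]
    = (4·35.9/20.3) · sin79.9°·cos34.8° / [1 − cos(45.1°)]
    = 7.074 · 0.9845·0.8211 / [1 − 0.7059]
    = 7.074 · 0.8084 / 0.2941
    = 19.44 m

H_c = 19.44 m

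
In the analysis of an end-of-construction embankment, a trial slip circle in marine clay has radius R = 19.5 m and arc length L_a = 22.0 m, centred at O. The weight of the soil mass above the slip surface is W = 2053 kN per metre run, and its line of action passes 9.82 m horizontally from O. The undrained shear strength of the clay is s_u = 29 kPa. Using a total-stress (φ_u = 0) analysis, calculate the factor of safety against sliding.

FS = 0.62

Taking moments about the centre O, the resisting moment is provided by the undrained shear strength acting along the arc:
M_R = s_u·L_a·R = 29·22.00·19.5 = 12441.0 kN·m/m
M_D = W·d = 2053·9.82 = 20160.5 kN·m/m
FS = M_R / M_D = 12441.0 / 20160.5 = 0.617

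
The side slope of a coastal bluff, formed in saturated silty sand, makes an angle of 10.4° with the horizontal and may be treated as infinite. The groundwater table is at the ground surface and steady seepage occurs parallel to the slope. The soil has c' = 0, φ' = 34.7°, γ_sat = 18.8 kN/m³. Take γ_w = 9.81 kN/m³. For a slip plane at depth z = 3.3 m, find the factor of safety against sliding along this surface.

With seepage parallel to the slope and the water table at the surface, the effective normal stress on the slip plane uses the buoyant unit weight γ' = γ_sat − γ_w while the driving shear stress uses γ_sat:
FS = [c' + γ' z cos²β tanφ'] / [γ_sat z sinβ cosβ]
(For c' = 0 this reduces to FS = (γ'/γ_sat)·tanφ'/tanβ.)
γ' = 18.8 − 9.81 = 8.99 kN/m³
Numerator = 0.0 + 8.99·3.3·cos²10.4°·tan34.7° = 0.0 + 8.99·3.3·0.9674·0.6924 = 19.873 kPa
Denominator = 18.8·3.3·sin10.4°·cos10.4° = 18.8·3.3·0.1805·0.9836 = 11.015 kPa
FS = 19.873 / 11.015 = 1.804

FS = 1.80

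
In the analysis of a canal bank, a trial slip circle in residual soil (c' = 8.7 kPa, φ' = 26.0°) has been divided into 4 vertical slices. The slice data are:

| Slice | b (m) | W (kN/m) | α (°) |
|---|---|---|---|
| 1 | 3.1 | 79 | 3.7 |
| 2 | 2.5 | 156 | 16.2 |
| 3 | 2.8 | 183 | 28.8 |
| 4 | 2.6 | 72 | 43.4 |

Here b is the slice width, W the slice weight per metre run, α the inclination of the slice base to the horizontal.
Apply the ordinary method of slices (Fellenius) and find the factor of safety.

Ordinary method of slices: FS = Σ[c'·Δl_i + (W_i cosα_i)·tanφ'] / Σ W_i sinα_i, with Δl_i = b_i / cosα_i.
Slice 1: Δl = 3.1/cos3.7° = 3.106 m; N'_1 = 79·cos3.7° = 78.8; c'Δl = 27.03; W sinα = 5.1
Slice 2: Δl = 2.5/cos16.2° = 2.603 m; N'_2 = 156·cos16.2° = 149.8; c'Δl = 22.65; W sinα = 43.5
Slice 3: Δl = 2.8/cos28.8° = 3.195 m; N'_3 = 183·cos28.8° = 160.4; c'Δl = 27.80; W sinα = 88.2
Slice 4: Δl = 2.6/cos43.4° = 3.578 m; N'_4 = 72·cos43.4° = 52.3; c'Δl = 31.13; W sinα = 49.5
Σc'Δl = 108.6 kN/m; ΣN' = 441.3 kN/m; ΣW sinα = 186.3 kN/m
Resisting = 108.6 + 441.3·tan26.0° = 108.6 + 215.2 = 323.9 kN/m
FS = 323.9 / 186.3 = 1.739

FS = 1.74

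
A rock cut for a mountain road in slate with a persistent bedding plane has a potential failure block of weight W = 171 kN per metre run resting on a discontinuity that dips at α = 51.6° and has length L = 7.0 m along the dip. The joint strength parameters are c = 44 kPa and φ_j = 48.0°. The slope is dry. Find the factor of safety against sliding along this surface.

Resolving the block weight along and normal to the plane and applying the Mohr–Coulomb strength on the joint:
N' = W cosα = 171·cos51.6° = 106.2 kN/m
Driving force T = W sinα = 171·sin51.6° = 134.0 kN/m
Resisting force R = c·L + N'·tanφ_j = 44·7.0 + 106.2·tan48.0° = 308.0 + 118.0 = 426.0 kN/m
FS = R / T = 426.0 / 134.0 = 3.179

FS = 3.18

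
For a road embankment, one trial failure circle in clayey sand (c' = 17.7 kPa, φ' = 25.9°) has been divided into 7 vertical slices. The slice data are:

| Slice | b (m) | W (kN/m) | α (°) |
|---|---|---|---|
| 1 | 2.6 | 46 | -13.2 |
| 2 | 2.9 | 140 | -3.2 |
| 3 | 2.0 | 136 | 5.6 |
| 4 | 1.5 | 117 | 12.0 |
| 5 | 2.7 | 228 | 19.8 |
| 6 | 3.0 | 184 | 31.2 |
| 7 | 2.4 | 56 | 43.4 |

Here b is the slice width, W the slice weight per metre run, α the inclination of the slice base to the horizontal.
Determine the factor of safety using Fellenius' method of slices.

FS = 3.23

Ordinary method of slices: FS = Σ[c'·Δl_i + (W_i cosα_i)·tanφ'] / Σ W_i sinα_i, with Δl_i = b_i / cosα_i.
Slice 1: Δl = 2.6/cos(-13.2°) = 2.671 m; N'_1 = 46·cos(-13.2°) = 44.8; c'Δl = 47.27; W sinα = -10.5
Slice 2: Δl = 2.9/cos(-3.2°) = 2.905 m; N'_2 = 140·cos(-3.2°) = 139.8; c'Δl = 51.41; W sinα = -7.8
Slice 3: Δl = 2.0/cos5.6° = 2.010 m; N'_3 = 136·cos5.6° = 135.4; c'Δl = 35.57; W sinα = 13.3
Slice 4: Δl = 1.5/cos12.0° = 1.534 m; N'_4 = 117·cos12.0° = 114.4; c'Δl = 27.14; W sinα = 24.3
Slice 5: Δl = 2.7/cos19.8° = 2.870 m; N'_5 = 228·cos19.8° = 214.5; c'Δl = 50.79; W sinα = 77.2
Slice 6: Δl = 3.0/cos31.2° = 3.507 m; N'_6 = 184·cos31.2° = 157.4; c'Δl = 62.08; W sinα = 95.3
Slice 7: Δl = 2.4/cos43.4° = 3.303 m; N'_7 = 56·cos43.4° = 40.7; c'Δl = 58.47; W sinα = 38.5
Σc'Δl = 332.7 kN/m; ΣN' = 847.0 kN/m; ΣW sinα = 230.3 kN/m
Resisting = 332.7 + 847.0·tan25.9° = 332.7 + 411.3 = 744.0 kN/m
FS = 744.0 / 230.3 = 3.230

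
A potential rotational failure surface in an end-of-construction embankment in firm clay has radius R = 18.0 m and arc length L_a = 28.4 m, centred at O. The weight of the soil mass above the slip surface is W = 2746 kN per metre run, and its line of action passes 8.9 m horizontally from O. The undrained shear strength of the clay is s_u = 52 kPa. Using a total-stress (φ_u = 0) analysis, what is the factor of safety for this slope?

FS = 1.09

Taking moments about the centre O, the resisting moment is provided by the undrained shear strength acting along the arc:
M_R = s_u·L_a·R = 52·28.40·18.0 = 26582.4 kN·m/m
M_D = W·d = 2746·8.9 = 24439.4 kN·m/m
FS = M_R / M_D = 26582.4 / 24439.4 = 1.088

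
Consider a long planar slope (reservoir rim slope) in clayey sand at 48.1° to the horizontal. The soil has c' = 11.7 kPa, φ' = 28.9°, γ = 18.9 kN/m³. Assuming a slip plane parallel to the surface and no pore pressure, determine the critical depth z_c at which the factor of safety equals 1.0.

z_c = 2.47 m

Setting FS = 1.00 in FS = [c' + γz cos²β tanφ'] / [γz sinβ cosβ] and solving for z:
z = c' / [γ cosβ (FS·sinβ − cosβ·tanφ')]
  = 11.7 / [18.9·cos48.1°·(1.00·sin48.1° − cos48.1°·tan28.9°)]
  = 11.7 / [18.9·0.6678·(1.00·0.7443 − 0.6678·0.5520)]
  = 11.7 / 4.7414 = 2.468 m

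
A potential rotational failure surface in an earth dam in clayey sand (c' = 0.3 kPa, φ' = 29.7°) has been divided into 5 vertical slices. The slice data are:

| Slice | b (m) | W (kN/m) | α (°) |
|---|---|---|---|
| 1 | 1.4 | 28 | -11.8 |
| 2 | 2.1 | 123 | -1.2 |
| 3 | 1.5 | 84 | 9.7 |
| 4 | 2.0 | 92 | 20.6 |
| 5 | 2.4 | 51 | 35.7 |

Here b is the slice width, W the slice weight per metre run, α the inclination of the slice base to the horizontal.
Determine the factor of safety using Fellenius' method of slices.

FS = 3.07

Ordinary method of slices: FS = Σ[c'·Δl_i + (W_i cosα_i)·tanφ'] / Σ W_i sinα_i, with Δl_i = b_i / cosα_i.
Slice 1: Δl = 1.4/cos(-11.8°) = 1.430 m; N'_1 = 28·cos(-11.8°) = 27.4; c'Δl = 0.43; W sinα = -5.7
Slice 2: Δl = 2.1/cos(-1.2°) = 2.100 m; N'_2 = 123·cos(-1.2°) = 123.0; c'Δl = 0.63; W sinα = -2.6
Slice 3: Δl = 1.5/cos9.7° = 1.522 m; N'_3 = 84·cos9.7° = 82.8; c'Δl = 0.46; W sinα = 14.2
Slice 4: Δl = 2.0/cos20.6° = 2.137 m; N'_4 = 92·cos20.6° = 86.1; c'Δl = 0.64; W sinα = 32.4
Slice 5: Δl = 2.4/cos35.7° = 2.955 m; N'_5 = 51·cos35.7° = 41.4; c'Δl = 0.89; W sinα = 29.8
Σc'Δl = 3.0 kN/m; ΣN' = 360.7 kN/m; ΣW sinα = 68.0 kN/m
Resisting = 3.0 + 360.7·tan29.7° = 3.0 + 205.7 = 208.8 kN/m
FS = 208.8 / 68.0 = 3.071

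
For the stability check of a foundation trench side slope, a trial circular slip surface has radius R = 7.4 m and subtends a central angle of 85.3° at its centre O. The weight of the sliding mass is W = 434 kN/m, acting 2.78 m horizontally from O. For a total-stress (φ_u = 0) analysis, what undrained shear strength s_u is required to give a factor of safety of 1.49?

FS = s_u·L_a·R / (W·d), so s_u = FS·W·d / (L_a·R).
Arc length L_a = R·θ = 7.4·(85.3°·π/180) = 7.4·1.4888 = 11.02 m
s_u = 1.49·434·2.78 / (11.02·7.4) = 1797.7 / 81.52 = 22.05 kPa

s_u = 22.1 kPa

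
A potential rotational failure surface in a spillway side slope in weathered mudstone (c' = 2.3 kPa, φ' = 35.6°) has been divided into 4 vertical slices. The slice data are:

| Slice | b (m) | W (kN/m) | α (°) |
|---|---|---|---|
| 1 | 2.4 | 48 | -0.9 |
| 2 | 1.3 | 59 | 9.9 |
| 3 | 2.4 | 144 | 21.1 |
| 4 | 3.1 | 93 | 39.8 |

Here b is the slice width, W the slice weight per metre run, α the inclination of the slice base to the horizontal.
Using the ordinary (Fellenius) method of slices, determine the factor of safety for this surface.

Ordinary method of slices: FS = Σ[c'·Δl_i + (W_i cosα_i)·tanφ'] / Σ W_i sinα_i, with Δl_i = b_i / cosα_i.
Slice 1: Δl = 2.4/cos(-0.9°) = 2.400 m; N'_1 = 48·cos(-0.9°) = 48.0; c'Δl = 5.52; W sinα = -0.8
Slice 2: Δl = 1.3/cos9.9° = 1.320 m; N'_2 = 59·cos9.9° = 58.1; c'Δl = 3.04; W sinα = 10.1
Slice 3: Δl = 2.4/cos21.1° = 2.572 m; N'_3 = 144·cos21.1° = 134.3; c'Δl = 5.92; W sinα = 51.8
Slice 4: Δl = 3.1/cos39.8° = 4.035 m; N'_4 = 93·cos39.8° = 71.5; c'Δl = 9.28; W sinα = 59.5
Σc'Δl = 23.8 kN/m; ΣN' = 311.9 kN/m; ΣW sinα = 120.8 kN/m
Resisting = 23.8 + 311.9·tan35.6° = 23.8 + 223.3 = 247.1 kN/m
FS = 247.1 / 120.8 = 2.046

FS = 2.05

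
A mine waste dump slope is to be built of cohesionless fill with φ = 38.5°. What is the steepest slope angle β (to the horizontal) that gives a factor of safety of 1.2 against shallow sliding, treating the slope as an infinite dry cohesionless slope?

For an infinite dry cohesionless slope FS = tanφ/tanβ, so tanβ = tanφ / FS.
tanβ = tan38.5° / 1.2 = 0.7954 / 1.2 = 0.6629
β = arctan(0.6629) = 33.54°

β = 33.5°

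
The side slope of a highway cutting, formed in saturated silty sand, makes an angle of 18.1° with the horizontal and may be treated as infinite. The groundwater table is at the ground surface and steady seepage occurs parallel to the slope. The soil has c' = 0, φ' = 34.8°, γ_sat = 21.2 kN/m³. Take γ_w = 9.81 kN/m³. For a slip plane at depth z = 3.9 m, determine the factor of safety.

With seepage parallel to the slope and the water table at the surface, the effective normal stress on the slip plane uses the buoyant unit weight γ' = γ_sat − γ_w while the driving shear stress uses γ_sat:
FS = [c' + γ' z cos²β tanφ'] / [γ_sat z sinβ cosβ]
(For c' = 0 this reduces to FS = (γ'/γ_sat)·tanφ'/tanβ.)
γ' = 21.2 − 9.81 = 11.39 kN/m³
Numerator = 0.0 + 11.39·3.9·cos²18.1°·tan34.8° = 0.0 + 11.39·3.9·0.9035·0.6950 = 27.894 kPa
Denominator = 21.2·3.9·sin18.1°·cos18.1° = 21.2·3.9·0.3107·0.9505 = 24.416 kPa
FS = 27.894 / 24.416 = 1.142

FS = 1.14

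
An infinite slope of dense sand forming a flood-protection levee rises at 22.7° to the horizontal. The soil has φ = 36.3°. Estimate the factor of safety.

For a dry cohesionless infinite slope the factor of safety is FS = tanφ / tanβ.
FS = tan36.3° / tan22.7° = 0.7346 / 0.4183 = 1.756

FS = 1.76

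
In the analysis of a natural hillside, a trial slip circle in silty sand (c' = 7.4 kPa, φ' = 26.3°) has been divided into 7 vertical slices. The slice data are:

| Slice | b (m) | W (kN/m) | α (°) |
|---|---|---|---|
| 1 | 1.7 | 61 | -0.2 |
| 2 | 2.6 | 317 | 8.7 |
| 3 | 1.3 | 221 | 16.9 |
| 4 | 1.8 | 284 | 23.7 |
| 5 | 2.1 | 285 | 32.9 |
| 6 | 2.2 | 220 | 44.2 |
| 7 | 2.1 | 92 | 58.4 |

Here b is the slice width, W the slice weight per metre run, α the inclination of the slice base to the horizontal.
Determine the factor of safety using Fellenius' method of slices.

FS = 1.25

Ordinary method of slices: FS = Σ[c'·Δl_i + (W_i cosα_i)·tanφ'] / Σ W_i sinα_i, with Δl_i = b_i / cosα_i.
Slice 1: Δl = 1.7/cos(-0.2°) = 1.700 m; N'_1 = 61·cos(-0.2°) = 61.0; c'Δl = 12.58; W sinα = -0.2
Slice 2: Δl = 2.6/cos8.7° = 2.630 m; N'_2 = 317·cos8.7° = 313.4; c'Δl = 19.46; W sinα = 47.9
Slice 3: Δl = 1.3/cos16.9° = 1.359 m; N'_3 = 221·cos16.9° = 211.5; c'Δl = 10.05; W sinα = 64.2
Slice 4: Δl = 1.8/cos23.7° = 1.966 m; N'_4 = 284·cos23.7° = 260.0; c'Δl = 14.55; W sinα = 114.2
Slice 5: Δl = 2.1/cos32.9° = 2.501 m; N'_5 = 285·cos32.9° = 239.3; c'Δl = 18.51; W sinα = 154.8
Slice 6: Δl = 2.2/cos44.2° = 3.069 m; N'_6 = 220·cos44.2° = 157.7; c'Δl = 22.71; W sinα = 153.4
Slice 7: Δl = 2.1/cos58.4° = 4.008 m; N'_7 = 92·cos58.4° = 48.2; c'Δl = 29.66; W sinα = 78.4
Σc'Δl = 127.5 kN/m; ΣN' = 1291.1 kN/m; ΣW sinα = 612.7 kN/m
Resisting = 127.5 + 1291.1·tan26.3° = 127.5 + 638.1 = 765.6 kN/m
FS = 765.6 / 612.7 = 1.250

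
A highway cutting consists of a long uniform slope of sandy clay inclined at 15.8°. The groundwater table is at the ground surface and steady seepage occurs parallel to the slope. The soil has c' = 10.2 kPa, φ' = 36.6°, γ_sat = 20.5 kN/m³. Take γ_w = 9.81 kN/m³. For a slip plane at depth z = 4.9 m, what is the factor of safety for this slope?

FS = 1.76

With seepage parallel to the slope and the water table at the surface, the effective normal stress on the slip plane uses the buoyant unit weight γ' = γ_sat − γ_w while the driving shear stress uses γ_sat:
FS = [c' + γ' z cos²β tanφ'] / [γ_sat z sinβ cosβ]
γ' = 20.5 − 9.81 = 10.69 kN/m³
Numerator = 10.2 + 10.69·4.9·cos²15.8°·tan36.6° = 10.2 + 10.69·4.9·0.9259·0.7427 = 46.218 kPa
Denominator = 20.5·4.9·sin15.8°·cos15.8° = 20.5·4.9·0.2723·0.9622 = 26.317 kPa
FS = 46.218 / 26.317 = 1.756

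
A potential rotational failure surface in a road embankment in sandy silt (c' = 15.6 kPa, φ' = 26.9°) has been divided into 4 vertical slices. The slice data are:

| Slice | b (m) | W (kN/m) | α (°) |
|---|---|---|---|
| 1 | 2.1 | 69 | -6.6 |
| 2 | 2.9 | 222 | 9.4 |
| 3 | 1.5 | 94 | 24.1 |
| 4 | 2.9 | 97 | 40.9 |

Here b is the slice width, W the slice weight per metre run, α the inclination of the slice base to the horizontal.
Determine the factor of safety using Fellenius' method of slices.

Ordinary method of slices: FS = Σ[c'·Δl_i + (W_i cosα_i)·tanφ'] / Σ W_i sinα_i, with Δl_i = b_i / cosα_i.
Slice 1: Δl = 2.1/cos(-6.6°) = 2.114 m; N'_1 = 69·cos(-6.6°) = 68.5; c'Δl = 32.98; W sinα = -7.9
Slice 2: Δl = 2.9/cos9.4° = 2.939 m; N'_2 = 222·cos9.4° = 219.0; c'Δl = 45.86; W sinα = 36.3
Slice 3: Δl = 1.5/cos24.1° = 1.643 m; N'_3 = 94·cos24.1° = 85.8; c'Δl = 25.63; W sinα = 38.4
Slice 4: Δl = 2.9/cos40.9° = 3.837 m; N'_4 = 97·cos40.9° = 73.3; c'Δl = 59.85; W sinα = 63.5
Σc'Δl = 164.3 kN/m; ΣN' = 446.7 kN/m; ΣW sinα = 130.2 kN/m
Resisting = 164.3 + 446.7·tan26.9° = 164.3 + 226.6 = 390.9 kN/m
FS = 390.9 / 130.2 = 3.002

FS = 3.00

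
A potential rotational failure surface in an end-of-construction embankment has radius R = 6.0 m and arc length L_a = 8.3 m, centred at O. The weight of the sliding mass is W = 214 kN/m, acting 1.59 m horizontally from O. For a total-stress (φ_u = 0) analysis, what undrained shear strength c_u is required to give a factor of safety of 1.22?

FS = c_u·L_a·R / (W·d), so c_u = FS·W·d / (L_a·R).
c_u = 1.22·214·1.59 / (8.30·6.0) = 415.1 / 49.80 = 8.34 kPa

c_u = 8.3 kPa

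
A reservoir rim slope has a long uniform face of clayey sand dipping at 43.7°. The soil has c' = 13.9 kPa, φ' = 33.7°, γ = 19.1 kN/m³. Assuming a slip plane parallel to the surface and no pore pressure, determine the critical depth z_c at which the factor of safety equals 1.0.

Setting FS = 1.00 in FS = [c' + γz cos²β tanφ'] / [γz sinβ cosβ] and solving for z:
z = c' / [γ cosβ (FS·sinβ − cosβ·tanφ')]
  = 13.9 / [19.1·cos43.7°·(1.00·sin43.7° − cos43.7°·tan33.7°)]
  = 13.9 / [19.1·0.7230·(1.00·0.6909 − 0.7230·0.6669)]
  = 13.9 / 2.8822 = 4.823 m

z_c = 4.82 m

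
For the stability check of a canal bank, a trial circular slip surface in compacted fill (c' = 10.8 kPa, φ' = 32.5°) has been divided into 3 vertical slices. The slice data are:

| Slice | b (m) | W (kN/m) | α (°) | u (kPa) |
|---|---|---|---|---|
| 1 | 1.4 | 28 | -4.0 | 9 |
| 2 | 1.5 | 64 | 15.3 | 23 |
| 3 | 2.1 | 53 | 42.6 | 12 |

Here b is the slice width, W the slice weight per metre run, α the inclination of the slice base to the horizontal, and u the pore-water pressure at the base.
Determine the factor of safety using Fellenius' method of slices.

FS = 1.81

Ordinary method of slices: FS = Σ[c'·Δl_i + (W_i cosα_i − u_i·Δl_i)·tanφ'] / Σ W_i sinα_i, with Δl_i = b_i / cosα_i.
Slice 1: Δl = 1.4/cos(-4.0°) = 1.403 m; N'_1 = 28·cos(-4.0°) − 9·1.403 = 15.3; c'Δl = 15.16; W sinα = -2.0
Slice 2: Δl = 1.5/cos15.3° = 1.555 m; N'_2 = 64·cos15.3° − 23·1.555 = 26.0; c'Δl = 16.80; W sinα = 16.9
Slice 3: Δl = 2.1/cos42.6° = 2.853 m; N'_3 = 53·cos42.6° − 12·2.853 = 4.8; c'Δl = 30.81; W sinα = 35.9
Σc'Δl = 62.8 kN/m; ΣN' = 46.0 kN/m; ΣW sinα = 50.8 kN/m
Resisting = 62.8 + 46.0·tan32.5° = 62.8 + 29.3 = 92.1 kN/m
FS = 92.1 / 50.8 = 1.813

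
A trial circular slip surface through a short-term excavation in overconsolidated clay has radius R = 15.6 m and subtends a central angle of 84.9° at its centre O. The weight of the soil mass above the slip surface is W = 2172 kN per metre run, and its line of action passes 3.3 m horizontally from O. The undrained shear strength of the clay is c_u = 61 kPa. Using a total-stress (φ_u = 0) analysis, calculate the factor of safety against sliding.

FS = 3.07

Taking moments about the centre O, the resisting moment is provided by the undrained shear strength acting along the arc:
Arc length L_a = R·θ = 15.6·(84.9°·π/180) = 15.6·1.4818 = 23.12 m
M_R = c_u·L_a·R = 61·23.12·15.6 = 21997.0 kN·m/m
M_D = W·d = 2172·3.3 = 7167.6 kN·m/m
FS = M_R / M_D = 21997.0 / 7167.6 = 3.069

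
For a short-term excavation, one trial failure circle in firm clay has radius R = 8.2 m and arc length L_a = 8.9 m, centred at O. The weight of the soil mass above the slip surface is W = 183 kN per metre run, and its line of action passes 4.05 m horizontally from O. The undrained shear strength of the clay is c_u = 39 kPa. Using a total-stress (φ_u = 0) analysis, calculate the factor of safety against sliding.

Taking moments about the centre O, the resisting moment is provided by the undrained shear strength acting along the arc:
M_R = c_u·L_a·R = 39·8.90·8.2 = 2846.2 kN·m/m
M_D = W·d = 183·4.05 = 741.1 kN·m/m
FS = M_R / M_D = 2846.2 / 741.1 = 3.840

FS = 3.84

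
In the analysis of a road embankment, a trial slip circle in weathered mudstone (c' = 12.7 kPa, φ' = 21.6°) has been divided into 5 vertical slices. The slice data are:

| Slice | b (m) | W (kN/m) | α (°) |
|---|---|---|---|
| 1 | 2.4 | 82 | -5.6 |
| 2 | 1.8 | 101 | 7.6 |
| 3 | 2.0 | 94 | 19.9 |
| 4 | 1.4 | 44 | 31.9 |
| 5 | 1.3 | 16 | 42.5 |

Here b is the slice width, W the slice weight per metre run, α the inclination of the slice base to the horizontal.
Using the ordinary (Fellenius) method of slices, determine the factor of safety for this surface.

Ordinary method of slices: FS = Σ[c'·Δl_i + (W_i cosα_i)·tanφ'] / Σ W_i sinα_i, with Δl_i = b_i / cosα_i.
Slice 1: Δl = 2.4/cos(-5.6°) = 2.412 m; N'_1 = 82·cos(-5.6°) = 81.6; c'Δl = 30.63; W sinα = -8.0
Slice 2: Δl = 1.8/cos7.6° = 1.816 m; N'_2 = 101·cos7.6° = 100.1; c'Δl = 23.06; W sinα = 13.4
Slice 3: Δl = 2.0/cos19.9° = 2.127 m; N'_3 = 94·cos19.9° = 88.4; c'Δl = 27.01; W sinα = 32.0
Slice 4: Δl = 1.4/cos31.9° = 1.649 m; N'_4 = 44·cos31.9° = 37.4; c'Δl = 20.94; W sinα = 23.3
Slice 5: Δl = 1.3/cos42.5° = 1.763 m; N'_5 = 16·cos42.5° = 11.8; c'Δl = 22.39; W sinα = 10.8
Σc'Δl = 124.0 kN/m; ΣN' = 319.3 kN/m; ΣW sinα = 71.4 kN/m
Resisting = 124.0 + 319.3·tan21.6° = 124.0 + 126.4 = 250.4 kN/m
FS = 250.4 / 71.4 = 3.507

FS = 3.51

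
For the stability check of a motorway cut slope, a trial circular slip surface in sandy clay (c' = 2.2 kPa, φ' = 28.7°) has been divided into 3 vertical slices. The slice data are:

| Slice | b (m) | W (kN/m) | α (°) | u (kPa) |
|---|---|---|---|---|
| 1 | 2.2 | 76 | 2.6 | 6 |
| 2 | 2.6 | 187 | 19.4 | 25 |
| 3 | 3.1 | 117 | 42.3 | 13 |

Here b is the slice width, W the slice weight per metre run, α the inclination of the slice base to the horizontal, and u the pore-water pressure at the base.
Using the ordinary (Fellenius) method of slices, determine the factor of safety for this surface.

FS = 0.91

Ordinary method of slices: FS = Σ[c'·Δl_i + (W_i cosα_i − u_i·Δl_i)·tanφ'] / Σ W_i sinα_i, with Δl_i = b_i / cosα_i.
Slice 1: Δl = 2.2/cos2.6° = 2.202 m; N'_1 = 76·cos2.6° − 6·2.202 = 62.7; c'Δl = 4.84; W sinα = 3.4
Slice 2: Δl = 2.6/cos19.4° = 2.757 m; N'_2 = 187·cos19.4° − 25·2.757 = 107.5; c'Δl = 6.06; W sinα = 62.1
Slice 3: Δl = 3.1/cos42.3° = 4.191 m; N'_3 = 117·cos42.3° − 13·4.191 = 32.1; c'Δl = 9.22; W sinα = 78.7
Σc'Δl = 20.1 kN/m; ΣN' = 202.2 kN/m; ΣW sinα = 144.3 kN/m
Resisting = 20.1 + 202.2·tan28.7° = 20.1 + 110.7 = 130.8 kN/m
FS = 130.8 / 144.3 = 0.907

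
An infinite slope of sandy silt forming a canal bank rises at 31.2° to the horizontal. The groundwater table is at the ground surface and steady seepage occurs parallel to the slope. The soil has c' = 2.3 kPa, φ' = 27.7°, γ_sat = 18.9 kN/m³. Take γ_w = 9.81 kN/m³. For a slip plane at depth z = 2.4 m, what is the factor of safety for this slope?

With seepage parallel to the slope and the water table at the surface, the effective normal stress on the slip plane uses the buoyant unit weight γ' = γ_sat − γ_w while the driving shear stress uses γ_sat:
FS = [c' + γ' z cos²β tanφ'] / [γ_sat z sinβ cosβ]
γ' = 18.9 − 9.81 = 9.09 kN/m³
Numerator = 2.3 + 9.09·2.4·cos²31.2°·tan27.7° = 2.3 + 9.09·2.4·0.7316·0.5250 = 10.680 kPa
Denominator = 18.9·2.4·sin31.2°·cos31.2° = 18.9·2.4·0.5180·0.8554 = 20.099 kPa
FS = 10.680 / 20.099 = 0.531

FS = 0.53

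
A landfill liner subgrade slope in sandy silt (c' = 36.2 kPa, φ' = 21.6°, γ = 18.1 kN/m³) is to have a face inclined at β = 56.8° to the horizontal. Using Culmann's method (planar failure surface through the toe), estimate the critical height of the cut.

H_c = 34.04 m

Culmann's analysis gives the critical failure plane at α_cr = (β + φ')/2 = (56.8 + 21.6)/2 = 39.2°, and the critical height
H_c = (4c'/γ) · sinβ cosφ' / [1 − cos(β − φ')]
    = (4·36.2/18.1) · sin56.8°·cos21.6° / [1 − cos(35.2°)]
    = 8.000 · 0.8368·0.9298 / [1 − 0.8171]
    = 8.000 · 0.7780 / 0.1829
    = 34.04 m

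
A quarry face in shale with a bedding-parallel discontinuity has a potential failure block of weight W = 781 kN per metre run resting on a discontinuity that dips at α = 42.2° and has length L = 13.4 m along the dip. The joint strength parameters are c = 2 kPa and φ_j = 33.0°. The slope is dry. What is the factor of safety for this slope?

FS = 0.77

Resolving the block weight along and normal to the plane and applying the Mohr–Coulomb strength on the joint:
N' = W cosα = 781·cos42.2° = 578.6 kN/m
Driving force T = W sinα = 781·sin42.2° = 524.6 kN/m
Resisting force R = c·L + N'·tanφ_j = 2·13.4 + 578.6·tan33.0° = 26.8 + 375.7 = 402.5 kN/m
FS = R / T = 402.5 / 524.6 = 0.767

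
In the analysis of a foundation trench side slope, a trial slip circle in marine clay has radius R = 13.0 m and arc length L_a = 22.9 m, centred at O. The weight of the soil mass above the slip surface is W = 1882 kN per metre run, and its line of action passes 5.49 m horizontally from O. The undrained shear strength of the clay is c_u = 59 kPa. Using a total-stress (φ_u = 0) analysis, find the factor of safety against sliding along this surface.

Taking moments about the centre O, the resisting moment is provided by the undrained shear strength acting along the arc:
M_R = c_u·L_a·R = 59·22.90·13.0 = 17564.3 kN·m/m
M_D = W·d = 1882·5.49 = 10332.2 kN·m/m
FS = M_R / M_D = 17564.3 / 10332.2 = 1.700

FS = 1.70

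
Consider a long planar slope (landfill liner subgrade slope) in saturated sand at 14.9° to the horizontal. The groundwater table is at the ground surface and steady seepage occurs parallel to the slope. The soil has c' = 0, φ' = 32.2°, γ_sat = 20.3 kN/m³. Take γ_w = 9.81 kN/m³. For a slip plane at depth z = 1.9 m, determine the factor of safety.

With seepage parallel to the slope and the water table at the surface, the effective normal stress on the slip plane uses the buoyant unit weight γ' = γ_sat − γ_w while the driving shear stress uses γ_sat:
FS = [c' + γ' z cos²β tanφ'] / [γ_sat z sinβ cosβ]
(For c' = 0 this reduces to FS = (γ'/γ_sat)·tanφ'/tanβ.)
γ' = 20.3 − 9.81 = 10.49 kN/m³
Numerator = 0.0 + 10.49·1.9·cos²14.9°·tan32.2° = 0.0 + 10.49·1.9·0.9339·0.6297 = 11.721 kPa
Denominator = 20.3·1.9·sin14.9°·cos14.9° = 20.3·1.9·0.2571·0.9664 = 9.584 kPa
FS = 11.721 / 9.584 = 1.223

FS = 1.22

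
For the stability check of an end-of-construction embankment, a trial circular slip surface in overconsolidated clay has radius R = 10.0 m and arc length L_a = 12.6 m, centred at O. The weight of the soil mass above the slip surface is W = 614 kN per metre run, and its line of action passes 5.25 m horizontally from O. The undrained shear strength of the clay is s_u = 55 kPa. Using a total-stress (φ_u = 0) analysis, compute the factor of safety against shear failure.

Taking moments about the centre O, the resisting moment is provided by the undrained shear strength acting along the arc:
M_R = s_u·L_a·R = 55·12.60·10.0 = 6930.0 kN·m/m
M_D = W·d = 614·5.25 = 3223.5 kN·m/m
FS = M_R / M_D = 6930.0 / 3223.5 = 2.150

FS = 2.15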